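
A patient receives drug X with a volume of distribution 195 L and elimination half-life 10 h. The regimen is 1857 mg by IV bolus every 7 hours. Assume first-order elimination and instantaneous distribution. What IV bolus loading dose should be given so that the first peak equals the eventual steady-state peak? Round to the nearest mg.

f = (1/2)^(7/10) ≈ 0.615572; accumulation ratio R = 1/(1−f) ≈ 2.60127.
Loading dose to hit Cmax,ss on first dose: D_load = D_maint·R ≈ 1857 × 2.60127 ≈ 4830.56 mg.

4831 mg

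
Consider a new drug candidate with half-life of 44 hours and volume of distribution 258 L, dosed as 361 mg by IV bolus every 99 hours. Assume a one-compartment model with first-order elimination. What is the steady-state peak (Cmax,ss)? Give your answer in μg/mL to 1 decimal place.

τ/t½ = 99/44 ≈ 2.25, so fraction remaining f = (1/2)^(99/44) ≈ 0.2102.
At steady state, accumulation factor R = 1/(1 − e^(−kτ)) ≈ 1.2661.
Each bolus raises the concentration by D/Vd = 361/258 ≈ 1.399 μg/mL.
Steady-state peak Cmax,ss = C₀·R ≈ 1.399 × 1.2661 ≈ 1.771 μg/mL.

1.8 μg/mL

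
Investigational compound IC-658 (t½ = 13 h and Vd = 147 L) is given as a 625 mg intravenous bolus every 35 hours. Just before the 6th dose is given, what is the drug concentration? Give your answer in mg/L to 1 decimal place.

0.8 mg/L

f = (1/2)^(τ/t½) = (1/2)^(35/13) ≈ 0.1547.
C₀ = D/Vd = 625/147 ≈ 4.252 mg/L.
Before the 6th dose, 5 doses have been given. Superposition: Cmin = C₀·(f + f² + … + f^5).
≈ 4.252 × (0.1547 + 0.0239 + 0.0037 + 0.0006 + 0.0001) ≈ 4.252 × 0.1830 ≈ 0.778 mg/L.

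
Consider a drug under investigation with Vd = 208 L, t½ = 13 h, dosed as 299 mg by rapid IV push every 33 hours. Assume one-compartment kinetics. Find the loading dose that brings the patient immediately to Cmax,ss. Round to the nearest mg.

361 mg

f = (1/2)^(33/13) ≈ 0.172126; accumulation ratio R = 1/(1−f) ≈ 1.20791.
Loading dose to hit Cmax,ss on first dose: D_load = D_maint·R ≈ 299 × 1.20791 ≈ 361.17 mg.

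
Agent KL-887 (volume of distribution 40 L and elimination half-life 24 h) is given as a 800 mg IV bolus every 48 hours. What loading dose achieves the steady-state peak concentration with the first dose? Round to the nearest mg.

1067 mg

f = (1/2)^(48/24) ≈ 0.250000; accumulation ratio R = 1/(1−f) ≈ 1.33333.
Loading dose to hit Cmax,ss on first dose: D_load = D_maint·R ≈ 800 × 1.33333 ≈ 1066.66 mg.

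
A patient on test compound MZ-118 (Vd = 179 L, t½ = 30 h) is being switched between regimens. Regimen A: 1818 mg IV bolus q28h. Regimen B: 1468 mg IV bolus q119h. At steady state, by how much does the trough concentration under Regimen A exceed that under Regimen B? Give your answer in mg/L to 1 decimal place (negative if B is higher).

10.6 mg/L

Regimen A: f = (1/2)^(28/30) ≈ 0.5236; Cmin,ss = (1818/179)·f/(1−f) ≈ 11.163 mg/L.
Regimen B: f = (1/2)^(119/30) ≈ 0.0640; Cmin,ss = (1468/179)·f/(1−f) ≈ 0.561 mg/L.
Difference ≈ 11.163 − 0.561 ≈ 10.602 mg/L.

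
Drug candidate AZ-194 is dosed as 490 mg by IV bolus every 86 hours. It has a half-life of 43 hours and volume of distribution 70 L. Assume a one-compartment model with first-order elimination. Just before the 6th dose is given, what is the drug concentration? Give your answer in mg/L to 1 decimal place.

f = (1/2)^(τ/t½) = (1/2)^(86/43) ≈ 0.2500.
C₀ = D/Vd = 490/70 ≈ 7.000 mg/L.
Before the 6th dose, 5 doses have been given. Superposition: Cmin = C₀·(f + f² + … + f^5).
≈ 7.000 × (0.2500 + 0.0625 + 0.0156 + 0.0039 + 0.0010) ≈ 7.000 × 0.3330 ≈ 2.331 mg/L.

2.3 mg/L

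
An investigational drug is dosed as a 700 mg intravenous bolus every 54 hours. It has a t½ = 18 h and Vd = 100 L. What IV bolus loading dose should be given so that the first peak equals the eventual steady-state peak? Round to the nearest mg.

f = (1/2)^(54/18) ≈ 0.125000; accumulation ratio R = 1/(1−f) ≈ 1.14286.
Loading dose to hit Cmax,ss on first dose: D_load = D_maint·R ≈ 700 × 1.14286 ≈ 800.00 mg.

800 mg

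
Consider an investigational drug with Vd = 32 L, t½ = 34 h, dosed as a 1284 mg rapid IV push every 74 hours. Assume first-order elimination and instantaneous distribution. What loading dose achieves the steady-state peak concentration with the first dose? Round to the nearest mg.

1649 mg

f = (1/2)^(74/34) ≈ 0.221216; accumulation ratio R = 1/(1−f) ≈ 1.28405.
Loading dose to hit Cmax,ss on first dose: D_load = D_maint·R ≈ 1284 × 1.28405 ≈ 1648.72 mg.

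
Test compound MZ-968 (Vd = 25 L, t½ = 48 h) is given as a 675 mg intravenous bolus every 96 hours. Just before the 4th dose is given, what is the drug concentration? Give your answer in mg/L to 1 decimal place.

f = (1/2)^(τ/t½) = (1/2)^(96/48) ≈ 0.2500.
C₀ = D/Vd = 675/25 ≈ 27.000 mg/L.
Before the 4th dose, 3 doses have been given. Superposition: Cmin = C₀·(f + f² + … + f^3).
≈ 27.000 × (0.2500 + 0.0625 + 0.0156) ≈ 27.000 × 0.3281 ≈ 8.859 mg/L.

8.9 mg/L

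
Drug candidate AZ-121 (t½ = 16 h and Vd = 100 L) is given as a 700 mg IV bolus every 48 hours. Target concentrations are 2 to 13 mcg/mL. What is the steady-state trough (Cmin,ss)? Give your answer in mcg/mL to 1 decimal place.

The dosing interval is 3 half-lives, so f = 2^(−3) = 0.125.
At steady state, R = 1/(1 − 0.125) = 8/7.
Single-dose peak C₀ = D/Vd = 700/100 = 7 mcg/mL.
Steady-state peak Cmax,ss = C₀·R = 7 × 8/7 ≈ 8.000 mcg/mL.
Steady-state trough Cmin,ss = Cmax,ss·f ≈ 8.000 × 0.125 ≈ 1.000 mcg/mL.
Trough 1.0 mcg/mL vs MEC 2 mcg/mL: subtherapeutic.

1.0 mcg/mL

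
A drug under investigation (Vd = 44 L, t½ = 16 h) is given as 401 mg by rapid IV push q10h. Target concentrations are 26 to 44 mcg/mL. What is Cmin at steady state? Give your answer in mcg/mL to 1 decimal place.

k = ln2/t½ = ln2/16 ≈ 0.043322 h⁻¹; fraction remaining f = e^(−kτ) = e^(−0.043322×10) ≈ 0.6484.
Accumulation ratio R = 1/(1 − f) ≈ 1/0.3516 ≈ 2.8441.
Single-dose peak C₀ = D/Vd = 401/44 ≈ 9.114 mcg/mL.
Steady-state peak Cmax,ss = C₀·R ≈ 9.114 × 2.8441 ≈ 25.921 mcg/mL.
Steady-state trough Cmin,ss = Cmax,ss·f ≈ 25.921 × 0.6484 ≈ 16.807 mcg/mL.
Trough 16.8 mcg/mL vs MEC 26 mcg/mL: subtherapeutic.

16.8 mcg/mL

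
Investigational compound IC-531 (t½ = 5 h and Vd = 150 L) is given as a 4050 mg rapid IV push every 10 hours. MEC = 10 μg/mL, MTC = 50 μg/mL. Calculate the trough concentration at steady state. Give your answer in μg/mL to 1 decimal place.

9.0 μg/mL

The dosing interval is 2 half-lives, so f = 2^(−2) = 0.25.
Accumulation ratio R = 1/(1 − f) = 1/0.75 = 4/3.
Single-dose peak C₀ = D/Vd = 4050/150 = 27 μg/mL.
Steady-state peak Cmax,ss = C₀·R = 27 × 4/3 ≈ 36.000 μg/mL.
Steady-state trough Cmin,ss = Cmax,ss·f ≈ 36.000 × 0.25 ≈ 9.000 μg/mL.
Trough 9.0 μg/mL vs MEC 10 μg/mL: subtherapeutic.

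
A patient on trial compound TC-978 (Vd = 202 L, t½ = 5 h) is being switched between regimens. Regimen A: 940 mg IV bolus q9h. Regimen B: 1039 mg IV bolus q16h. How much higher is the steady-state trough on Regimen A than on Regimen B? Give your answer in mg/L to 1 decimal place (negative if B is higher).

Regimen A: f = (1/2)^(9/5) ≈ 0.2872; Cmin,ss = (940/202)·f/(1−f) ≈ 1.875 mg/L.
Regimen B: f = (1/2)^(16/5) ≈ 0.1088; Cmin,ss = (1039/202)·f/(1−f) ≈ 0.628 mg/L.
Difference ≈ 1.875 − 0.628 ≈ 1.247 mg/L.

1.2 mg/L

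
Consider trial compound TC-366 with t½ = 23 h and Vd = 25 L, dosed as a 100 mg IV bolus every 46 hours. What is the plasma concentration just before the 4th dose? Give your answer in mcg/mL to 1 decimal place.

1.3 mcg/mL

f = (1/2)^(τ/t½) = (1/2)^(46/23) ≈ 0.2500.
C₀ = D/Vd = 100/25 ≈ 4.000 mcg/mL.
Before the 4th dose, 3 doses have been given. Superposition: Cmin = C₀·(f + f² + … + f^3).
≈ 4.000 × (0.2500 + 0.0625 + 0.0156) ≈ 4.000 × 0.3281 ≈ 1.312 mcg/mL.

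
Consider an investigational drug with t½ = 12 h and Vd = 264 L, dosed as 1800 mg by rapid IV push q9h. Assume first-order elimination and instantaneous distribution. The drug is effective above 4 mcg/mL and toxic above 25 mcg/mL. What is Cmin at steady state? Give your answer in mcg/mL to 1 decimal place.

k = ln2/t½ = ln2/12 ≈ 0.057762 h⁻¹; fraction remaining f = e^(−kτ) = e^(−0.057762×9) ≈ 0.5946.
At steady state, accumulation factor R = 1/(1 − e^(−kτ)) ≈ 2.4667.
Each bolus raises the concentration by D/Vd = 1800/264 ≈ 6.818 mcg/mL.
Steady-state peak Cmax,ss = C₀·R ≈ 6.818 × 2.4667 ≈ 16.818 mcg/mL.
Steady-state trough Cmin,ss = Cmax,ss·f ≈ 16.818 × 0.5946 ≈ 10.000 mcg/mL.
Trough 10.0 mcg/mL vs MEC 4 mcg/mL: adequate.

10.0 mcg/mL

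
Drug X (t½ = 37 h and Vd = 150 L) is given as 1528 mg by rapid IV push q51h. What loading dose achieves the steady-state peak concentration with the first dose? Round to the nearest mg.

f = (1/2)^(51/37) ≈ 0.384651; accumulation ratio R = 1/(1−f) ≈ 1.62509.
Loading dose to hit Cmax,ss on first dose: D_load = D_maint·R ≈ 1528 × 1.62509 ≈ 2483.14 mg.

2483 mg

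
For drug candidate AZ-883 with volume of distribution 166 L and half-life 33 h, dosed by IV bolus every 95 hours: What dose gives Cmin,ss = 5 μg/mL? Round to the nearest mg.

τ/t½ = 95/33 ≈ 2.8788, so f = (1/2)^(95/33) ≈ 0.135956.
Cmin,ss = (D/Vd)·f/(1−f), so D = Cmin,ss·Vd·(1−f)/f.
D = 5 × 166 × (1−f)/f ≈ 5 × 166 × 6.35532 ≈ 5274.92 mg.

5275 mg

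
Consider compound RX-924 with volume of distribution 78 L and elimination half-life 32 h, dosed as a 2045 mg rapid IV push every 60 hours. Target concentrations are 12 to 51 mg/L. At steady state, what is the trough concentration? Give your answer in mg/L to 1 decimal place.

9.8 mg/L

Over one 60-h interval, 60/32 ≈ 1.875 half-lives elapse, leaving f ≈ 0.2726 of each dose.
Accumulation ratio R = 1/(1 − f) ≈ 1/0.7274 ≈ 1.3748.
Each bolus raises the concentration by D/Vd = 2045/78 ≈ 26.218 mg/L.
Cmax,ss = C₀/(1 − f) ≈ 26.218/0.7274 ≈ 36.043 mg/L.
One interval later, Cmin,ss = Cmax,ss·e^(−kτ) ≈ 36.043 × 0.2726 ≈ 9.825 mg/L.
Trough 9.8 mg/L vs MEC 12 mg/L: subtherapeutic.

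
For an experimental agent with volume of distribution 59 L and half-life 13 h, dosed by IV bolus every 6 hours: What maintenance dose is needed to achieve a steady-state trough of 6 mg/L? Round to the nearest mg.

133 mg

τ/t½ = 6/13 ≈ 0.46154, so f = (1/2)^(6/13) ≈ 0.726211.
Cmin,ss = (D/Vd)·f/(1−f), so D = Cmin,ss·Vd·(1−f)/f.
D = 6 × 59 × (1−f)/f ≈ 6 × 59 × 0.37701 ≈ 133.46 mg.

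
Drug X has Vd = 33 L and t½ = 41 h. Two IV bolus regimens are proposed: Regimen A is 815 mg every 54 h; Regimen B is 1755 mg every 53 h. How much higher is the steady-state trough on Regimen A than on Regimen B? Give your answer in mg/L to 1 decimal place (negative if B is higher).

Regimen A: f = (1/2)^(54/41) ≈ 0.4013; Cmin,ss = (815/33)·f/(1−f) ≈ 16.554 mg/L.
Regimen B: f = (1/2)^(53/41) ≈ 0.4082; Cmin,ss = (1755/33)·f/(1−f) ≈ 36.683 mg/L.
Difference ≈ 16.554 − 36.683 ≈ -20.129 mg/L.

-20.1 mg/L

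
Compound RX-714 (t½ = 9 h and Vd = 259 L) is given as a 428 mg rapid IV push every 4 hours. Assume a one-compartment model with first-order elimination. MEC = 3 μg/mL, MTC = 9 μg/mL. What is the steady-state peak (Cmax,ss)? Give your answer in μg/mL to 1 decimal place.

6.2 μg/mL

τ/t½ = 4/9 ≈ 0.44444, so fraction remaining f = (1/2)^(4/9) ≈ 0.7349.
At steady state, accumulation factor R = 1/(1 − e^(−kτ)) ≈ 3.7722.
Single-dose peak C₀ = D/Vd = 428/259 ≈ 1.653 μg/mL.
Steady-state peak Cmax,ss = C₀·R ≈ 1.653 × 3.7722 ≈ 6.235 μg/mL.
Peak 6.2 μg/mL vs MTC 9 μg/mL: below toxic threshold.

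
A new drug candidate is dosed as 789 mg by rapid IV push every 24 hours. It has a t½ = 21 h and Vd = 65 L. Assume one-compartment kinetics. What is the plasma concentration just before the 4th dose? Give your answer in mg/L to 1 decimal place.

9.1 mg/L

f = (1/2)^(τ/t½) = (1/2)^(24/21) ≈ 0.4529.
C₀ = D/Vd = 789/65 ≈ 12.138 mg/L.
Before the 4th dose, 3 doses have been given. Superposition: Cmin = C₀·(f + f² + … + f^3).
≈ 12.138 × (0.4529 + 0.2051 + 0.0929) ≈ 12.138 × 0.7509 ≈ 9.114 mg/L.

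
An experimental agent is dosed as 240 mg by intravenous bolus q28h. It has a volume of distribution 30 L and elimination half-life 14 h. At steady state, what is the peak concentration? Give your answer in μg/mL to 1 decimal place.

The dosing interval is 2 half-lives, so f = 2^(−2) = 0.25.
Accumulation ratio R = 1/(1 − f) = 1/0.75 = 4/3.
Single-dose peak C₀ = D/Vd = 240/30 = 8 μg/mL.
Steady-state peak Cmax,ss = C₀·R = 8 × 4/3 ≈ 10.667 μg/mL.

10.7 μg/mL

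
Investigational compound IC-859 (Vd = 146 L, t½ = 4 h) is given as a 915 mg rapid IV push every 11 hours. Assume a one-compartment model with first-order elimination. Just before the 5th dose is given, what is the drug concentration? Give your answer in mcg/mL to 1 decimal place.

1.1 mcg/mL

f = (1/2)^(τ/t½) = (1/2)^(11/4) ≈ 0.1487.
C₀ = D/Vd = 915/146 ≈ 6.267 mcg/mL.
Before the 5th dose, 4 doses have been given. Superposition: Cmin = C₀·(f + f² + … + f^4).
≈ 6.267 × (0.1487 + 0.0221 + 0.0033 + 0.0005) ≈ 6.267 × 0.1746 ≈ 1.094 mcg/mL.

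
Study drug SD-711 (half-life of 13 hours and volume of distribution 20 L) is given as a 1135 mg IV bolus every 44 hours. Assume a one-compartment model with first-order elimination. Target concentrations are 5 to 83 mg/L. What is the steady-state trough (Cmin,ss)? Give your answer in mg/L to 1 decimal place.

Over one 44-h interval, 44/13 ≈ 3.3846 half-lives elapse, leaving f ≈ 0.0957 of each dose.
Accumulation ratio R = 1/(1 − f) ≈ 1/0.9043 ≈ 1.1058.
Single-dose peak C₀ = D/Vd = 1135/20 ≈ 56.750 mg/L.
Steady-state peak Cmax,ss = C₀·R ≈ 56.750 × 1.1058 ≈ 62.754 mg/L.
One interval later, Cmin,ss = Cmax,ss·e^(−kτ) ≈ 62.754 × 0.0957 ≈ 6.006 mg/L.
Trough 6.0 mg/L vs MEC 5 mg/L: adequate.

6.0 mg/L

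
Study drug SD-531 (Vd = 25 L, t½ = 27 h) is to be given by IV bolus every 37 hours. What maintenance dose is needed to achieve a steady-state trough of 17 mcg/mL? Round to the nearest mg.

τ/t½ = 37/27 ≈ 1.3704, so f = (1/2)^(37/27) ≈ 0.386792.
Cmin,ss = (D/Vd)·f/(1−f), so D = Cmin,ss·Vd·(1−f)/f.
D = 17 × 25 × (1−f)/f ≈ 17 × 25 × 1.58537 ≈ 673.78 mg.

674 mg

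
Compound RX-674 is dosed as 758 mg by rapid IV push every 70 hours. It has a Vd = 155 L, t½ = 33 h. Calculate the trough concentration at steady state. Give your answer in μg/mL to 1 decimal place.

Over one 70-h interval, 70/33 ≈ 2.1212 half-lives elapse, leaving f ≈ 0.2299 of each dose.
Single-dose peak C₀ = D/Vd = 758/155 ≈ 4.890 μg/mL.
Steady-state trough Cmin,ss = C₀·f/(1−f) ≈ 4.890 × 0.2299/0.7701 ≈ 1.460 μg/mL.

1.5 μg/mL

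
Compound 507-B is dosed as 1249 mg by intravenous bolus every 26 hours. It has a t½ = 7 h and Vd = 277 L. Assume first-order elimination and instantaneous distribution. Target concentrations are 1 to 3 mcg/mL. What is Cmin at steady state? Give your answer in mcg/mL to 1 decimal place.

Over one 26-h interval, 26/7 ≈ 3.7143 half-lives elapse, leaving f ≈ 0.0762 of each dose.
Accumulation ratio R = 1/(1 − f) ≈ 1/0.9238 ≈ 1.0825.
Each bolus raises the concentration by D/Vd = 1249/277 ≈ 4.509 mcg/mL.
Steady-state peak Cmax,ss = C₀·R ≈ 4.509 × 1.0825 ≈ 4.881 mcg/mL.
One interval later, Cmin,ss = Cmax,ss·e^(−kτ) ≈ 4.881 × 0.0762 ≈ 0.372 mcg/mL.
Trough 0.4 mcg/mL vs MEC 1 mcg/mL: subtherapeutic.

0.4 mcg/mL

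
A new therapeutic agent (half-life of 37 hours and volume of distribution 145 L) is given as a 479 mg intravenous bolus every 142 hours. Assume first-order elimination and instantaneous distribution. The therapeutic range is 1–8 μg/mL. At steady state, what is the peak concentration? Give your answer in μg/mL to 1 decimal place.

k = ln2/t½ = ln2/37 ≈ 0.018734 h⁻¹; fraction remaining f = e^(−kτ) = e^(−0.018734×142) ≈ 0.0699.
At steady state, accumulation factor R = 1/(1 − e^(−kτ)) ≈ 1.0752.
Single-dose peak C₀ = D/Vd = 479/145 ≈ 3.303 μg/mL.
Steady-state peak Cmax,ss = C₀·R ≈ 3.303 × 1.0752 ≈ 3.551 μg/mL.
Peak 3.6 μg/mL vs MTC 8 μg/mL: below toxic threshold.

3.6 μg/mL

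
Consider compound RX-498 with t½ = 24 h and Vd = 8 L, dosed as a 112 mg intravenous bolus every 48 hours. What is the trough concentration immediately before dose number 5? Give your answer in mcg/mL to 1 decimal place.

4.6 mcg/mL

f = (1/2)^(τ/t½) = (1/2)^(48/24) ≈ 0.2500.
C₀ = D/Vd = 112/8 ≈ 14.000 mcg/mL.
Before the 5th dose, 4 doses have been given. Superposition: Cmin = C₀·(f + f² + … + f^4).
≈ 14.000 × (0.2500 + 0.0625 + 0.0156 + 0.0039) ≈ 14.000 × 0.3320 ≈ 4.648 mcg/mL.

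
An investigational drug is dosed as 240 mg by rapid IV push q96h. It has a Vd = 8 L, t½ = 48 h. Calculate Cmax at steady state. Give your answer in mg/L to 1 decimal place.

The dosing interval is 2 half-lives, so f = 2^(−2) = 0.25.
At steady state, R = 1/(1 − 0.25) = 4/3.
Single-dose peak C₀ = D/Vd = 240/8 = 30 mg/L.
Steady-state peak Cmax,ss = C₀·R = 30 × 4/3 ≈ 40.000 mg/L.

40.0 mg/L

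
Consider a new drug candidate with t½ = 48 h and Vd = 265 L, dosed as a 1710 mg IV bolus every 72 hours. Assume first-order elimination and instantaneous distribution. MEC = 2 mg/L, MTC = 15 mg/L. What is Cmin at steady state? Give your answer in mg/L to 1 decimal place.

Over one 72-h interval, 72/48 ≈ 1.5 half-lives elapse, leaving f ≈ 0.3536 of each dose.
Accumulation ratio R = 1/(1 − f) ≈ 1/0.6464 ≈ 1.5470.
Single-dose peak C₀ = D/Vd = 1710/265 ≈ 6.453 mg/L.
Steady-state peak Cmax,ss = C₀·R ≈ 6.453 × 1.5470 ≈ 9.983 mg/L.
Steady-state trough Cmin,ss = Cmax,ss·f ≈ 9.983 × 0.3536 ≈ 3.530 mg/L.
Trough 3.5 mg/L vs MEC 2 mg/L: adequate.

3.5 mg/L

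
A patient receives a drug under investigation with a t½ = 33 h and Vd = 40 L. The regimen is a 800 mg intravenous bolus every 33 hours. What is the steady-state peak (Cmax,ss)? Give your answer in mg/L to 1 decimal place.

40.0 mg/L

τ = 33 h = 1 half-life, so f = (1/2)^1 = 0.5.
At steady state, R = 1/(1 − 0.5) = 2/1.
Single-dose peak C₀ = D/Vd = 800/40 = 20 mg/L.
Steady-state peak Cmax,ss = C₀·R = 20 × 2/1 ≈ 40.000 mg/L.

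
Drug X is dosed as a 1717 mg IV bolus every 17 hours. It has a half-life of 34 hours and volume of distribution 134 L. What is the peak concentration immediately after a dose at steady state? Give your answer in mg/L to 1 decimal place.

43.7 mg/L

τ/t½ = 17/34 ≈ 0.5, so fraction remaining f = (1/2)^(17/34) ≈ 0.7071.
Accumulation ratio R = 1/(1 − f) ≈ 1/0.2929 ≈ 3.4141.
Single-dose peak C₀ = D/Vd = 1717/134 ≈ 12.813 mg/L.
Steady-state peak Cmax,ss = C₀·R ≈ 12.813 × 3.4141 ≈ 43.745 mg/L.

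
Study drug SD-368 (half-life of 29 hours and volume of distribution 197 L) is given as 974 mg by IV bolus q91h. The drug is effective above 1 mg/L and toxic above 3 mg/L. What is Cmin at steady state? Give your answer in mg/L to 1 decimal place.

k = ln2/t½ = ln2/29 ≈ 0.023902 h⁻¹; fraction remaining f = e^(−kτ) = e^(−0.023902×91) ≈ 0.1136.
At steady state, accumulation factor R = 1/(1 − e^(−kτ)) ≈ 1.1282.
Each bolus raises the concentration by D/Vd = 974/197 ≈ 4.944 mg/L.
Steady-state peak Cmax,ss = C₀·R ≈ 4.944 × 1.1282 ≈ 5.578 mg/L.
One interval later, Cmin,ss = Cmax,ss·e^(−kτ) ≈ 5.578 × 0.1136 ≈ 0.634 mg/L.
Trough 0.6 mg/L vs MEC 1 mg/L: subtherapeutic.

0.6 mg/L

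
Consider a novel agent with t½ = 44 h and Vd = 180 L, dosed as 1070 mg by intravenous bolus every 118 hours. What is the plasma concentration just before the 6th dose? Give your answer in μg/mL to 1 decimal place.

1.1 μg/mL

f = (1/2)^(τ/t½) = (1/2)^(118/44) ≈ 0.1558.
C₀ = D/Vd = 1070/180 ≈ 5.944 μg/mL.
Before the 6th dose, 5 doses have been given. Superposition: Cmin = C₀·(f + f² + … + f^5).
≈ 5.944 × (0.1558 + 0.0243 + 0.0038 + 0.0006 + 0.0001) ≈ 5.944 × 0.1846 ≈ 1.097 μg/mL.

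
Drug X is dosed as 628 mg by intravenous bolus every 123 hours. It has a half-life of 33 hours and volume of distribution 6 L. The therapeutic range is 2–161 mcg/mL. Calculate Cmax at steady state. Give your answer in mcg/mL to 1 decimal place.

Over one 123-h interval, 123/33 ≈ 3.7273 half-lives elapse, leaving f ≈ 0.0755 of each dose.
Accumulation ratio R = 1/(1 − f) ≈ 1/0.9245 ≈ 1.0817.
Single-dose peak C₀ = D/Vd = 628/6 ≈ 104.667 mcg/mL.
Steady-state peak Cmax,ss = C₀·R ≈ 104.667 × 1.0817 ≈ 113.218 mcg/mL.
Peak 113.2 mcg/mL vs MTC 161 mcg/mL: below toxic threshold.

113.2 mcg/mL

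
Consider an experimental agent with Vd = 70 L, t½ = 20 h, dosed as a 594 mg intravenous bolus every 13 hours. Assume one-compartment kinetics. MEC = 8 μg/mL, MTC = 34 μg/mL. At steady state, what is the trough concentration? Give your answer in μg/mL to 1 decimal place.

k = ln2/t½ = ln2/20 ≈ 0.034657 h⁻¹; fraction remaining f = e^(−kτ) = e^(−0.034657×13) ≈ 0.6373.
Single-dose peak C₀ = D/Vd = 594/70 ≈ 8.486 μg/mL.
Steady-state trough Cmin,ss = C₀·f/(1−f) ≈ 8.486 × 0.6373/0.3627 ≈ 14.911 μg/mL.
Trough 14.9 μg/mL vs MEC 8 μg/mL: adequate.

14.9 μg/mL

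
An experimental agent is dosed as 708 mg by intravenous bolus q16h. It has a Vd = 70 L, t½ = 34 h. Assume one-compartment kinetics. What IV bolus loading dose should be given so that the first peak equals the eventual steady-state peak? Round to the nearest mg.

2544 mg

f = (1/2)^(16/34) ≈ 0.721670; accumulation ratio R = 1/(1−f) ≈ 3.59286.
Loading dose to hit Cmax,ss on first dose: D_load = D_maint·R ≈ 708 × 3.59286 ≈ 2543.74 mg.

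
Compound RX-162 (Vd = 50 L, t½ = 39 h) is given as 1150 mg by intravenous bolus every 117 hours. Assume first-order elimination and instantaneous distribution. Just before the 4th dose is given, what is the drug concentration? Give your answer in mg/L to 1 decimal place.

f = (1/2)^(τ/t½) = (1/2)^(117/39) ≈ 0.1250.
C₀ = D/Vd = 1150/50 ≈ 23.000 mg/L.
Before the 4th dose, 3 doses have been given. Superposition: Cmin = C₀·(f + f² + … + f^3).
≈ 23.000 × (0.1250 + 0.0156 + 0.0020) ≈ 23.000 × 0.1426 ≈ 3.280 mg/L.

3.3 mg/L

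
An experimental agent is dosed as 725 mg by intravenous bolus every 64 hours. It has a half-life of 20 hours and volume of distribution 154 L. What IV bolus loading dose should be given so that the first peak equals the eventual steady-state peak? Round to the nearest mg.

814 mg

f = (1/2)^(64/20) ≈ 0.108819; accumulation ratio R = 1/(1−f) ≈ 1.12211.
Loading dose to hit Cmax,ss on first dose: D_load = D_maint·R ≈ 725 × 1.12211 ≈ 813.53 mg.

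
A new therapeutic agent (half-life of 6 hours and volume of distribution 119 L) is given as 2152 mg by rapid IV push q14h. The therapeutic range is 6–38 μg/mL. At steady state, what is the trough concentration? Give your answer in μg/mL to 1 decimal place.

k = ln2/t½ = ln2/6 ≈ 0.115525 h⁻¹; fraction remaining f = e^(−kτ) = e^(−0.115525×14) ≈ 0.1984.
Accumulation ratio R = 1/(1 − f) ≈ 1/0.8016 ≈ 1.2475.
Each bolus raises the concentration by D/Vd = 2152/119 ≈ 18.084 μg/mL.
Steady-state peak Cmax,ss = C₀·R ≈ 18.084 × 1.2475 ≈ 22.560 μg/mL.
Steady-state trough Cmin,ss = Cmax,ss·f ≈ 22.560 × 0.1984 ≈ 4.476 μg/mL.
Trough 4.5 μg/mL vs MEC 6 μg/mL: subtherapeutic.

4.5 μg/mL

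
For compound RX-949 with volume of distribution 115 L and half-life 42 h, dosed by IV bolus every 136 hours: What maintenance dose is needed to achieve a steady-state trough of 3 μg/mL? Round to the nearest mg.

τ/t½ = 136/42 ≈ 3.2381, so f = (1/2)^(136/42) ≈ 0.105983.
Cmin,ss = (D/Vd)·f/(1−f), so D = Cmin,ss·Vd·(1−f)/f.
D = 3 × 115 × (1−f)/f ≈ 3 × 115 × 8.43548 ≈ 2910.24 mg.

2910 mg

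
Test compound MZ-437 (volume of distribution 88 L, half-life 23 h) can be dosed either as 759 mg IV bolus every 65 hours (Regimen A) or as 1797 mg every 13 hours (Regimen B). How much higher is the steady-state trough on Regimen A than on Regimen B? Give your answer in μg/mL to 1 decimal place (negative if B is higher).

-41.2 μg/mL

Regimen A: f = (1/2)^(65/23) ≈ 0.1410; Cmin,ss = (759/88)·f/(1−f) ≈ 1.416 μg/mL.
Regimen B: f = (1/2)^(13/23) ≈ 0.6759; Cmin,ss = (1797/88)·f/(1−f) ≈ 42.586 μg/mL.
Difference ≈ 1.416 − 42.586 ≈ -41.170 μg/mL.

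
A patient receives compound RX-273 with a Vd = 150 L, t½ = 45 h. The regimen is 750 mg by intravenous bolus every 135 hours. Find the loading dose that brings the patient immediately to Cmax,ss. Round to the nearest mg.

f = (1/2)^(135/45) ≈ 0.125000; accumulation ratio R = 1/(1−f) ≈ 1.14286.
Loading dose to hit Cmax,ss on first dose: D_load = D_maint·R ≈ 750 × 1.14286 ≈ 857.14 mg.

857 mg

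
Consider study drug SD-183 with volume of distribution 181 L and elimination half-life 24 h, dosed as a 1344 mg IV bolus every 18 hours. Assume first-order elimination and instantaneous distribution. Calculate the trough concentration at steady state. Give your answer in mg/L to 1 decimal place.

10.9 mg/L

k = ln2/t½ = ln2/24 ≈ 0.028881 h⁻¹; fraction remaining f = e^(−kτ) = e^(−0.028881×18) ≈ 0.5946.
Accumulation ratio R = 1/(1 − f) ≈ 1/0.4054 ≈ 2.4667.
Single-dose peak C₀ = D/Vd = 1344/181 ≈ 7.425 mg/L.
Cmax,ss = C₀/(1 − f) ≈ 7.425/0.4054 ≈ 18.315 mg/L.
One interval later, Cmin,ss = Cmax,ss·e^(−kτ) ≈ 18.315 × 0.5946 ≈ 10.890 mg/L.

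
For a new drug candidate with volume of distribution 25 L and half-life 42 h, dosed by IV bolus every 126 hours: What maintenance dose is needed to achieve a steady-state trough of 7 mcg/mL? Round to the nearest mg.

τ/t½ = 126/42 ≈ 3, so f = (1/2)^(126/42) ≈ 0.125000.
Cmin,ss = (D/Vd)·f/(1−f), so D = Cmin,ss·Vd·(1−f)/f.
D = 7 × 25 × (1−f)/f ≈ 7 × 25 × 7.00000 ≈ 1225.00 mg.

1225 mg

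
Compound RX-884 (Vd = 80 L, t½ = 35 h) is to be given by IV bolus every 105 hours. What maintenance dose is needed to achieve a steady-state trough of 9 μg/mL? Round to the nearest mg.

5040 mg

τ/t½ = 105/35 ≈ 3, so f = (1/2)^(105/35) ≈ 0.125000.
Cmin,ss = (D/Vd)·f/(1−f), so D = Cmin,ss·Vd·(1−f)/f.
D = 9 × 80 × (1−f)/f ≈ 9 × 80 × 7.00000 ≈ 5040.00 mg.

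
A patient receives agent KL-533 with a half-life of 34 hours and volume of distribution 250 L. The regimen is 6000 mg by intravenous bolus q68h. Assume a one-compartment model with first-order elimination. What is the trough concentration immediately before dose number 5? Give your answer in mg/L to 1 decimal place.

f = (1/2)^(τ/t½) = (1/2)^(68/34) ≈ 0.2500.
C₀ = D/Vd = 6000/250 ≈ 24.000 mg/L.
Before the 5th dose, 4 doses have been given. Superposition: Cmin = C₀·(f + f² + … + f^4).
≈ 24.000 × (0.2500 + 0.0625 + 0.0156 + 0.0039) ≈ 24.000 × 0.3320 ≈ 7.968 mg/L.

8.0 mg/L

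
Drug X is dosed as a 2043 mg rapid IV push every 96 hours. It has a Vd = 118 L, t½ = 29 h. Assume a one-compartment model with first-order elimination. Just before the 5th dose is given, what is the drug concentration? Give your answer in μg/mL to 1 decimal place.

1.9 μg/mL

f = (1/2)^(τ/t½) = (1/2)^(96/29) ≈ 0.1008.
C₀ = D/Vd = 2043/118 ≈ 17.314 μg/mL.
Before the 5th dose, 4 doses have been given. Superposition: Cmin = C₀·(f + f² + … + f^4).
≈ 17.314 × (0.1008 + 0.0102 + 0.0010 + 0.0001) ≈ 17.314 × 0.1121 ≈ 1.941 μg/mL.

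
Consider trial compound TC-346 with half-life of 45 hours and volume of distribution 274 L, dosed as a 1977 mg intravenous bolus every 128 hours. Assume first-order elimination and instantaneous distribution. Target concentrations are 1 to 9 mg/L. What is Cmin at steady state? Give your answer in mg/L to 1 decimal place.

Over one 128-h interval, 128/45 ≈ 2.8444 half-lives elapse, leaving f ≈ 0.1392 of each dose.
Each bolus raises the concentration by D/Vd = 1977/274 ≈ 7.215 mg/L.
Steady-state trough Cmin,ss = C₀·f/(1−f) ≈ 7.215 × 0.1392/0.8608 ≈ 1.167 mg/L.
Trough 1.2 mg/L vs MEC 1 mg/L: adequate.

1.2 mg/L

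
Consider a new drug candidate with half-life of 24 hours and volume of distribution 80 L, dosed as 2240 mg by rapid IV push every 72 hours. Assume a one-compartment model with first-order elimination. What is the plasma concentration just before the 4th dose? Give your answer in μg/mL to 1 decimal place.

4.0 μg/mL

f = (1/2)^(τ/t½) = (1/2)^(72/24) ≈ 0.1250.
C₀ = D/Vd = 2240/80 ≈ 28.000 μg/mL.
Before the 4th dose, 3 doses have been given. Superposition: Cmin = C₀·(f + f² + … + f^3).
≈ 28.000 × (0.1250 + 0.0156 + 0.0020) ≈ 28.000 × 0.1426 ≈ 3.993 μg/mL.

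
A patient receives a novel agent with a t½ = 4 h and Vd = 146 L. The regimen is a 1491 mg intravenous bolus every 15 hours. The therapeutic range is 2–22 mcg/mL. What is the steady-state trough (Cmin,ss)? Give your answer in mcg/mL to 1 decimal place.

k = ln2/t½ = ln2/4 ≈ 0.173287 h⁻¹; fraction remaining f = e^(−kτ) = e^(−0.173287×15) ≈ 0.0743.
At steady state, accumulation factor R = 1/(1 − e^(−kτ)) ≈ 1.0803.
Single-dose peak C₀ = D/Vd = 1491/146 ≈ 10.212 mcg/mL.
Cmax,ss = C₀/(1 − f) ≈ 10.212/0.9257 ≈ 11.032 mcg/mL.
One interval later, Cmin,ss = Cmax,ss·e^(−kτ) ≈ 11.032 × 0.0743 ≈ 0.820 mcg/mL.
Trough 0.8 mcg/mL vs MEC 2 mcg/mL: subtherapeutic.

0.8 mcg/mL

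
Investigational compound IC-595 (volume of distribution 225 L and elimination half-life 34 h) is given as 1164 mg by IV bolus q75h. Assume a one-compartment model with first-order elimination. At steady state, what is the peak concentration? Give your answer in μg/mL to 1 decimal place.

τ/t½ = 75/34 ≈ 2.2059, so fraction remaining f = (1/2)^(75/34) ≈ 0.2168.
Accumulation ratio R = 1/(1 − f) ≈ 1/0.7832 ≈ 1.2768.
Each bolus raises the concentration by D/Vd = 1164/225 ≈ 5.173 μg/mL.
Steady-state peak Cmax,ss = C₀·R ≈ 5.173 × 1.2768 ≈ 6.605 μg/mL.

6.6 μg/mL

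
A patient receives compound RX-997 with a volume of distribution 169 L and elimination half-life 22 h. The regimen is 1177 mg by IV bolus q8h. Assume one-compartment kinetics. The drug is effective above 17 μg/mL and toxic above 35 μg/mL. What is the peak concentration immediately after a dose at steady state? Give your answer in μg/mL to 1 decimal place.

Over one 8-h interval, 8/22 ≈ 0.36364 half-lives elapse, leaving f ≈ 0.7772 of each dose.
Accumulation ratio R = 1/(1 − f) ≈ 1/0.2228 ≈ 4.4883.
Each bolus raises the concentration by D/Vd = 1177/169 ≈ 6.964 μg/mL.
Steady-state peak Cmax,ss = C₀·R ≈ 6.964 × 4.4883 ≈ 31.257 μg/mL.
Peak 31.3 μg/mL vs MTC 35 μg/mL: below toxic threshold.

31.3 μg/mL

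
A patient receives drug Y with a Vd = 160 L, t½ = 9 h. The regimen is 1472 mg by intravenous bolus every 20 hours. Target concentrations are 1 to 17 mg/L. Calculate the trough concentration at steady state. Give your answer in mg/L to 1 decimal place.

τ/t½ = 20/9 ≈ 2.2222, so fraction remaining f = (1/2)^(20/9) ≈ 0.2143.
Accumulation ratio R = 1/(1 − f) ≈ 1/0.7857 ≈ 1.2728.
Each bolus raises the concentration by D/Vd = 1472/160 ≈ 9.200 mg/L.
Cmax,ss = C₀/(1 − f) ≈ 9.200/0.7857 ≈ 11.709 mg/L.
One interval later, Cmin,ss = Cmax,ss·e^(−kτ) ≈ 11.709 × 0.2143 ≈ 2.509 mg/L.
Trough 2.5 mg/L vs MEC 1 mg/L: adequate.

2.5 mg/L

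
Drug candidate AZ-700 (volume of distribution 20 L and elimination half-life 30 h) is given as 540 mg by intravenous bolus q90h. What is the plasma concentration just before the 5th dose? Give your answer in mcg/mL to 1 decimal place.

f = (1/2)^(τ/t½) = (1/2)^(90/30) ≈ 0.1250.
C₀ = D/Vd = 540/20 ≈ 27.000 mcg/mL.
Before the 5th dose, 4 doses have been given. Superposition: Cmin = C₀·(f + f² + … + f^4).
≈ 27.000 × (0.1250 + 0.0156 + 0.0020 + 0.0002) ≈ 27.000 × 0.1428 ≈ 3.856 mcg/mL.

3.9 mcg/mL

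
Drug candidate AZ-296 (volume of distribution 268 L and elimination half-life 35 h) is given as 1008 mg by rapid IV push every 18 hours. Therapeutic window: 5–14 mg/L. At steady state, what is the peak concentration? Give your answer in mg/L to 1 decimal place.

k = ln2/t½ = ln2/35 ≈ 0.019804 h⁻¹; fraction remaining f = e^(−kτ) = e^(−0.019804×18) ≈ 0.7001.
Accumulation ratio R = 1/(1 − f) ≈ 1/0.2999 ≈ 3.3344.
Single-dose peak C₀ = D/Vd = 1008/268 ≈ 3.761 mg/L.
Steady-state peak Cmax,ss = C₀·R ≈ 3.761 × 3.3344 ≈ 12.541 mg/L.
Peak 12.5 mg/L vs MTC 14 mg/L: below toxic threshold.

12.5 mg/L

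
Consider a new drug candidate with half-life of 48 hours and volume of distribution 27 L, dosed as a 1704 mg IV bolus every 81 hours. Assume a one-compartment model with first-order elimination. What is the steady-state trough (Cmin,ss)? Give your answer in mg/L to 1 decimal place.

k = ln2/t½ = ln2/48 ≈ 0.014441 h⁻¹; fraction remaining f = e^(−kτ) = e^(−0.014441×81) ≈ 0.3105.
At steady state, accumulation factor R = 1/(1 − e^(−kτ)) ≈ 1.4503.
Each bolus raises the concentration by D/Vd = 1704/27 ≈ 63.111 mg/L.
Steady-state peak Cmax,ss = C₀·R ≈ 63.111 × 1.4503 ≈ 91.530 mg/L.
One interval later, Cmin,ss = Cmax,ss·e^(−kτ) ≈ 91.530 × 0.3105 ≈ 28.420 mg/L.

28.4 mg/L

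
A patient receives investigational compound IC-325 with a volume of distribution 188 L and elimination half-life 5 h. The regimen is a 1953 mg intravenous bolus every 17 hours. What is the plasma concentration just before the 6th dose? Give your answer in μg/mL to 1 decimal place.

f = (1/2)^(τ/t½) = (1/2)^(17/5) ≈ 0.0947.
C₀ = D/Vd = 1953/188 ≈ 10.388 μg/mL.
Before the 6th dose, 5 doses have been given. Superposition: Cmin = C₀·(f + f² + … + f^5).
≈ 10.388 × (0.0947 + 0.0090 + 0.0008 + 0.0001 + 0.0000) ≈ 10.388 × 0.1046 ≈ 1.087 μg/mL.

1.1 μg/mL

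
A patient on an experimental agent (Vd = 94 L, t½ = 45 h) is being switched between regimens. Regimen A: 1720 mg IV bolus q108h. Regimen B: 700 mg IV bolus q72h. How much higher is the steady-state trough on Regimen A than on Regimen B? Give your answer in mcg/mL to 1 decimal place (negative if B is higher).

0.6 mcg/mL

Regimen A: f = (1/2)^(108/45) ≈ 0.1895; Cmin,ss = (1720/94)·f/(1−f) ≈ 4.278 mcg/mL.
Regimen B: f = (1/2)^(72/45) ≈ 0.3299; Cmin,ss = (700/94)·f/(1−f) ≈ 3.666 mcg/mL.
Difference ≈ 4.278 − 3.666 ≈ 0.612 mcg/mL.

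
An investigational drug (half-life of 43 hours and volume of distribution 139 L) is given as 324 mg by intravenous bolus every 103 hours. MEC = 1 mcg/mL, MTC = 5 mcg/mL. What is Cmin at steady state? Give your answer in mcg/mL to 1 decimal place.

k = ln2/t½ = ln2/43 ≈ 0.016120 h⁻¹; fraction remaining f = e^(−kτ) = e^(−0.016120×103) ≈ 0.1901.
Single-dose peak C₀ = D/Vd = 324/139 ≈ 2.331 mcg/mL.
Steady-state trough Cmin,ss = C₀·f/(1−f) ≈ 2.331 × 0.1901/0.8099 ≈ 0.547 mcg/mL.
Trough 0.5 mcg/mL vs MEC 1 mcg/mL: subtherapeutic.

0.5 mcg/mL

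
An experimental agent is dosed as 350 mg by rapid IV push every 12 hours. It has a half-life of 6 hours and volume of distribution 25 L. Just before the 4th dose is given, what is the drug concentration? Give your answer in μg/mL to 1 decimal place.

f = (1/2)^(τ/t½) = (1/2)^(12/6) ≈ 0.2500.
C₀ = D/Vd = 350/25 ≈ 14.000 μg/mL.
Before the 4th dose, 3 doses have been given. Superposition: Cmin = C₀·(f + f² + … + f^3).
≈ 14.000 × (0.2500 + 0.0625 + 0.0156) ≈ 14.000 × 0.3281 ≈ 4.593 μg/mL.

4.6 μg/mL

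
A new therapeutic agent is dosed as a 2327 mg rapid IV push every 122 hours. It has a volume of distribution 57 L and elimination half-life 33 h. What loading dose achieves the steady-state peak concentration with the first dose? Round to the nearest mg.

2521 mg

f = (1/2)^(122/33) ≈ 0.077108; accumulation ratio R = 1/(1−f) ≈ 1.08355.
Loading dose to hit Cmax,ss on first dose: D_load = D_maint·R ≈ 2327 × 1.08355 ≈ 2521.42 mg.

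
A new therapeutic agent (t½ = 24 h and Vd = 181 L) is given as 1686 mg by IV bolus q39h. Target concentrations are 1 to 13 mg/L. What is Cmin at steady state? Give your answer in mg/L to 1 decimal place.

4.5 mg/L

Over one 39-h interval, 39/24 ≈ 1.625 half-lives elapse, leaving f ≈ 0.3242 of each dose.
Accumulation ratio R = 1/(1 − f) ≈ 1/0.6758 ≈ 1.4797.
Single-dose peak C₀ = D/Vd = 1686/181 ≈ 9.315 mg/L.
Steady-state peak Cmax,ss = C₀·R ≈ 9.315 × 1.4797 ≈ 13.783 mg/L.
Steady-state trough Cmin,ss = Cmax,ss·f ≈ 13.783 × 0.3242 ≈ 4.468 mg/L.
Trough 4.5 mg/L vs MEC 1 mg/L: adequate.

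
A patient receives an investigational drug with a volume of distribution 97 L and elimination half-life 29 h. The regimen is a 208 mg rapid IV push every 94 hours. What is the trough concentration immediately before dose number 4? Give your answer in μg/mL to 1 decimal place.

f = (1/2)^(τ/t½) = (1/2)^(94/29) ≈ 0.1057.
C₀ = D/Vd = 208/97 ≈ 2.144 μg/mL.
Before the 4th dose, 3 doses have been given. Superposition: Cmin = C₀·(f + f² + … + f^3).
≈ 2.144 × (0.1057 + 0.0112 + 0.0012) ≈ 2.144 × 0.1181 ≈ 0.253 μg/mL.

0.3 μg/mL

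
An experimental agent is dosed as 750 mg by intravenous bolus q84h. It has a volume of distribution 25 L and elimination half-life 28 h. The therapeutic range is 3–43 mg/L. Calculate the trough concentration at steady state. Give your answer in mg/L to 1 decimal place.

The dosing interval is 3 half-lives, so f = 2^(−3) = 0.125.
Accumulation ratio R = 1/(1 − f) = 1/0.875 = 8/7.
Single-dose peak C₀ = D/Vd = 750/25 = 30 mg/L.
Steady-state peak Cmax,ss = C₀·R = 30 × 8/7 ≈ 34.286 mg/L.
Steady-state trough Cmin,ss = Cmax,ss·f ≈ 34.286 × 0.125 ≈ 4.286 mg/L.
Trough 4.3 mg/L vs MEC 3 mg/L: adequate.

4.3 mg/L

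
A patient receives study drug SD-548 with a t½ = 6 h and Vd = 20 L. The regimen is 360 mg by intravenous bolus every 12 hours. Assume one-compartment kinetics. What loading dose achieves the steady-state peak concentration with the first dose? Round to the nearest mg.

480 mg

f = (1/2)^(12/6) ≈ 0.250000; accumulation ratio R = 1/(1−f) ≈ 1.33333.
Loading dose to hit Cmax,ss on first dose: D_load = D_maint·R ≈ 360 × 1.33333 ≈ 480.00 mg.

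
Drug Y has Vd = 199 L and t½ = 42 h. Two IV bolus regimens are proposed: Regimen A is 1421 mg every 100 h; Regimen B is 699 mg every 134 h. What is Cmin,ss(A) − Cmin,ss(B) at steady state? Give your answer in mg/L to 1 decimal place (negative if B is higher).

1.3 mg/L

Regimen A: f = (1/2)^(100/42) ≈ 0.1920; Cmin,ss = (1421/199)·f/(1−f) ≈ 1.697 mg/L.
Regimen B: f = (1/2)^(134/42) ≈ 0.1095; Cmin,ss = (699/199)·f/(1−f) ≈ 0.432 mg/L.
Difference ≈ 1.697 − 0.432 ≈ 1.265 mg/L.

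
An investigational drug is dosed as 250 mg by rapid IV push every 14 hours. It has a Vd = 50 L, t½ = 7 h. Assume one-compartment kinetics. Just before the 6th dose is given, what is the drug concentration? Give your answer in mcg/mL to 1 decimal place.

f = (1/2)^(τ/t½) = (1/2)^(14/7) ≈ 0.2500.
C₀ = D/Vd = 250/50 ≈ 5.000 mcg/mL.
Before the 6th dose, 5 doses have been given. Superposition: Cmin = C₀·(f + f² + … + f^5).
≈ 5.000 × (0.2500 + 0.0625 + 0.0156 + 0.0039 + 0.0010) ≈ 5.000 × 0.3330 ≈ 1.665 mcg/mL.

1.7 mcg/mL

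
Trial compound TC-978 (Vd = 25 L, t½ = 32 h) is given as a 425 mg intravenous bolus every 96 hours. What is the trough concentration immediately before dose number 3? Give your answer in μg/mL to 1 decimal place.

f = (1/2)^(τ/t½) = (1/2)^(96/32) ≈ 0.1250.
C₀ = D/Vd = 425/25 ≈ 17.000 μg/mL.
Before the 3rd dose, 2 doses have been given. Superposition: Cmin = C₀·(f + f²).
≈ 17.000 × (0.1250 + 0.0156) ≈ 17.000 × 0.1406 ≈ 2.390 μg/mL.

2.4 μg/mL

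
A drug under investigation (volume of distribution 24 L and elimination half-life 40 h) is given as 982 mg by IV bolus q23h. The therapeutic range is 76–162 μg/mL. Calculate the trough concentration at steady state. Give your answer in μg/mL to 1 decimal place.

83.6 μg/mL

τ/t½ = 23/40 ≈ 0.575, so fraction remaining f = (1/2)^(23/40) ≈ 0.6713.
Each bolus raises the concentration by D/Vd = 982/24 ≈ 40.917 μg/mL.
Steady-state trough Cmin,ss = C₀·f/(1−f) ≈ 40.917 × 0.6713/0.3287 ≈ 83.564 μg/mL.
Trough 83.6 μg/mL vs MEC 76 μg/mL: adequate.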